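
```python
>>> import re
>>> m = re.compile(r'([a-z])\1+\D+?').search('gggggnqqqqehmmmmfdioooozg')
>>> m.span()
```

The backreference `\1` re-matches whatever the first group consumed, character for character.
Unlike `match`, `search` isn't anchored — it looks for the pattern anywhere in the string.
The match spans [0:6] → 'gggggn'.
Captured: group 1 = 'g'.

(0, 6)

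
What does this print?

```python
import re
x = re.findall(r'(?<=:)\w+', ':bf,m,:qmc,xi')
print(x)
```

['bf', 'qmc']

Lookahead/lookbehind check context without consuming it, so the matched span excludes the asserted characters.
Scanning left to right: at [1:3] → 'bf'; at [7:10] → 'qmc'.
With no groups in the pattern, `findall` gives back each whole match — 2 here.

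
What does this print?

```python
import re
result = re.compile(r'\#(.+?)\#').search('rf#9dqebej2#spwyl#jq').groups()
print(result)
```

The match spans [2:12] → '#9dqebej2#'.
Captured: group 1 = '9dqebej2'.

('9dqebej2',)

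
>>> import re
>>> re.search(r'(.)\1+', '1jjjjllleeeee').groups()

The match spans [1:5] → 'jjjj'.
Captured: group 1 = 'j'.

('j',)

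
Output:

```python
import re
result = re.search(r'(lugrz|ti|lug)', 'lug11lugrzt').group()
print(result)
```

`re.search` scans for the first position where the pattern succeeds.
The match spans [0:3] → 'lug'.
Captured: group 1 = 'lug'.

lug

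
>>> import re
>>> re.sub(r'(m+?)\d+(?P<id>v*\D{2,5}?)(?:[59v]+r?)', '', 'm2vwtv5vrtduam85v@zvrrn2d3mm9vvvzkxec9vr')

Each match is replaced by ''.

'tduarn2d3'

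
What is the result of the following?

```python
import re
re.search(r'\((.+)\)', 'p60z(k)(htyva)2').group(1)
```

'k)(htyva'

The match spans [4:14] → '(k)(htyva)'.
Captured: group 1 = 'k)(htyva'.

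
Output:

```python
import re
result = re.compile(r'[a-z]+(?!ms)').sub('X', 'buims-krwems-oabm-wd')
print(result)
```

The negative lookaround is zero-width — it rules out positions where the adjacent text would match, without consuming anything.
Matches: at [0:5] → 'buims'; at [6:12] → 'krwems'; at [13:17] → 'oabm'; at [18:20] → 'wd'.
Each match is replaced by 'X'.

X-X-X-X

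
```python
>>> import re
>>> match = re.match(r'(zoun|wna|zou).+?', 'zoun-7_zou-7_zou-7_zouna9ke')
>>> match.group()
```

Alternation isn't longest-match — the leftmost alternative that fits at this position is chosen.
`match` is anchored at position 0; if the pattern doesn't fit there, it returns None.
The match spans [0:5] → 'zoun-'.
Captured: group 1 = 'zoun'.

'zoun-'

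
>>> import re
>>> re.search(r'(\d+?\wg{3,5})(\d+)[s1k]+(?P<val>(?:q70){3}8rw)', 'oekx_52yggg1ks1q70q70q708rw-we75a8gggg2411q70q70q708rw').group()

The pattern matches one or more of a digit (lazy), then a word character, then 3 to 5 of a literal 'g' (captured); then one or more of a digit (captured); then one or more of one of [s1k]; then the literal 'q70' repeated 3 times, then the literal '8rw' (captured as 'val').
`search` walks the string left to right and returns the first match it finds.
The match spans [5:27] → '52yggg1ks1q70q70q708rw'.
Captured: group 1 = '52yggg', group 2 = '1', group 3 = 'q70q70q708rw'.

'52yggg1ks1q70q70q708rw'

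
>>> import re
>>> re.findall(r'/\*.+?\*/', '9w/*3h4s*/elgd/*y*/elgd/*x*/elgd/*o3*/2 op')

With the lazy modifier that quantifier settles for the fewest repetitions that let the rest of the pattern succeed (the atoms after it are unaffected and can still be greedy).
Scanning left to right: at [2:10] → '/*3h4s*/'; at [14:19] → '/*y*/'; at [23:28] → '/*x*/'; at [32:38] → '/*o3*/'.
With no groups in the pattern, `findall` gives back each whole match — 4 here.

['/*3h4s*/', '/*y*/', '/*x*/', '/*o3*/']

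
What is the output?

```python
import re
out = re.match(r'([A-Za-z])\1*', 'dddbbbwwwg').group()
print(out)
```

ddd

`re.match` won't scan ahead — the pattern has to work from the very first character.
The match spans [0:3] → 'ddd'.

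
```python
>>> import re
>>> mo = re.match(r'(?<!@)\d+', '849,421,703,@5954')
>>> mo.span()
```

(0, 3)

`re.match` won't scan ahead — the pattern has to work from the very first character.
The match spans [0:3] → '849'.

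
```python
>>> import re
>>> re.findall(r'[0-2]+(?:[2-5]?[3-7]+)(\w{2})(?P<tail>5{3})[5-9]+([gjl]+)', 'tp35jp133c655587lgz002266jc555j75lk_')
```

[('c6', '555', 'lg')]

Pattern: one or more of a character in [0-2]; then optionally a character in [2-5], then one or more of a character in [3-7] (non-capturing group); then exactly 2 of a word character (captured); then exactly 3 of a literal '5' (captured as 'tail'); then one or more of a character in [5-9]; then one or more of one of [gjl] (captured).
Walking the string: at [6:18] match '133c655587lg', groups = ('c6', '555', 'lg').
With 3 capturing groups, `findall` returns a 3-tuple per match.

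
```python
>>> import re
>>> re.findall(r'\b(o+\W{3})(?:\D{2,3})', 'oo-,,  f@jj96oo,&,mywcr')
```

['oo-,,']

This matches a word boundary (`\b`, zero-width); then one or more of a literal 'o', then exactly 3 of a non-word character (captured); then 2 to 3 of a non-digit (non-capturing group).
Scanning left to right: at [0:8] match 'oo-,,  f', group 1 = 'oo-,,'.
With a single group, `findall` returns only what that group captured — 1 item.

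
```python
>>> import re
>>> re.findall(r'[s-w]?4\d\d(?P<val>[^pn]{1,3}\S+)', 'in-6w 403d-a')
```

['d-a']

This matches optionally a character in [s-w]; then a literal '4', then a digit; then a digit; then 1 to 3 of any character except [pn], then one or more of a non-whitespace character (captured as 'val').
Walking the string: at [6:12] match '403d-a', group 1 = 'd-a'.
One capturing group, so `findall` returns just the captured substring from the one match — 1 in all.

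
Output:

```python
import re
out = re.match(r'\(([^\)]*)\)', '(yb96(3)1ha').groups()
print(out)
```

The match spans [0:8] → '(yb96(3)'.
Captured: group 1 = 'yb96(3'.

('yb96(3',)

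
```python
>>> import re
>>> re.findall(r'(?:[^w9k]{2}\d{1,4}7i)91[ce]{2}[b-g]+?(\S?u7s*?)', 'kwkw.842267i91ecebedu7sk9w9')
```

['du7']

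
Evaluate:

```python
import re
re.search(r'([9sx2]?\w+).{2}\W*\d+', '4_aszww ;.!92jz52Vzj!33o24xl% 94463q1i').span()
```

(0, 13)

Pattern: optionally one of [9sx2], then one or more of a word character (captured); then exactly 2 of any character, then zero or more of a non-word character, then one or more of a digit.
The match spans [0:13] → '4_aszww ;.!92'.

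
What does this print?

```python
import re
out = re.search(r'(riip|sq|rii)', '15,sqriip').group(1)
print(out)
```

sq

The match spans [3:5] → 'sq'.
Captured: group 1 = 'sq'.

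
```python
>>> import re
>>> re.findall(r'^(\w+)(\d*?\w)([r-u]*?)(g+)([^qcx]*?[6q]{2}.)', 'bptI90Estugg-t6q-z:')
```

[('bptI90Estu', 'g', '', 'g', '-t6q-')]

`findall` packs the 5 group values into a tuple for every match.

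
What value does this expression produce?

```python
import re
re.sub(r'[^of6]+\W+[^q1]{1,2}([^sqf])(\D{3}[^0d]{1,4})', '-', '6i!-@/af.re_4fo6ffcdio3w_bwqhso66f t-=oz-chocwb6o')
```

Pattern: one or more of any character except [of6]; then one or more of a non-word character, then 1 to 2 of any character except [q1]; then any character except [sqf] (captured); then exactly 3 of a non-digit, then 1 to 4 of any character except [0d] (captured).
Matches: at [1:16] → 'i!-@/af.re_4fo6'; at [34:48] → ' t-=oz-chocwb6'.
Each match is replaced by '-'.

'6-ffcdio3w_bwqhso66f-o'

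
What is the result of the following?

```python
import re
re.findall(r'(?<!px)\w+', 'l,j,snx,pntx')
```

['l', 'j', 'snx', 'pntx']

The negative lookaround is zero-width — it rules out positions where the adjacent text would match, without consuming anything.
Matches: at [0:1] → 'l'; at [2:3] → 'j'; at [4:7] → 'snx'; at [8:12] → 'pntx'.
Since nothing is captured, `findall` lists the 4 matched substrings directly.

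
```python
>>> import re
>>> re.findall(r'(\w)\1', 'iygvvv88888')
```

['v', '8', '8']

`\1` has to match the exact text group 1 already captured.
Matches: at [3:5] match 'vv', group 1 = 'v'; at [6:8] match '88', group 1 = '8'; at [8:10] match '88', group 1 = '8'.
With a single group, `findall` returns only what that group captured — 3 items.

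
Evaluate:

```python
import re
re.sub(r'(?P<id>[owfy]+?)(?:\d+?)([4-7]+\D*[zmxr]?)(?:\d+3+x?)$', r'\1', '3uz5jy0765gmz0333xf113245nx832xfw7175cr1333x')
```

Pattern: one or more of one of [owfy] (lazy) (captured as 'id'); then one or more of a digit (lazy) (non-capturing group); then one or more of a character in [4-7], then zero or more of a non-digit, then optionally one of [zmxr] (captured); then one or more of a digit, then one or more of the literal '3', then optionally the literal 'x' (non-capturing group); then anchored at the end.
Matches: at [31:44] → 'fw7175cr1333x'.
Each match is replaced using the text its own group 1 captured.

'3uz5jy0765gmz0333xf113245nx832xfw'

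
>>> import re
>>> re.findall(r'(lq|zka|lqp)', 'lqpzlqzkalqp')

['lq', 'lq', 'zka', 'lq']

Branches in `(...|...)` are attempted left-to-right; the first branch that allows the whole pattern to succeed is taken.
Matches: at [0:2] match 'lq', group 1 = 'lq'; at [4:6] match 'lq', group 1 = 'lq'; at [6:9] match 'zka', group 1 = 'zka'; at [9:11] match 'lq', group 1 = 'lq'.
`findall` collects group 1 from each match (4 total).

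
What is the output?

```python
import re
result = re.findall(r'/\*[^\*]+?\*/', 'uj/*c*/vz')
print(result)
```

['/*c*/']

Scanning left to right: at [2:7] → '/*c*/'.
With no groups in the pattern, `findall` gives back each whole match — 1 here.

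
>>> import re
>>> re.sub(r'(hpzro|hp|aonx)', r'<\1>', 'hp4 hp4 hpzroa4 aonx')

Alternation tries branches left to right and keeps the first one that lets the overall match succeed at that position.
`\1` in the replacement pulls in group 1's text for each match.

'<hp>4 <hp>4 <hpzro>a4 <aonx>'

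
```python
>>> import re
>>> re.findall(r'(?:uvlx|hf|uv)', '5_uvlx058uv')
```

['uvlx', 'uv']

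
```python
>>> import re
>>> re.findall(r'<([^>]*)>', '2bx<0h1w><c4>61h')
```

['0h1w', 'c4']

Scanning left to right: at [3:9] match '<0h1w>', group 1 = '0h1w'; at [9:13] match '<c4>', group 1 = 'c4'.
Because there's exactly one group, `findall` drops the full match and keeps group 1 from each hit.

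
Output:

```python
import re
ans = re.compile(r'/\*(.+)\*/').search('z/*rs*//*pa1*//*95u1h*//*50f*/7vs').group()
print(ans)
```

`re.search` tries every starting position until one works.
The match spans [1:30] → '/*rs*//*pa1*//*95u1h*//*50f*/'.
Captured: group 1 = 'rs*//*pa1*//*95u1h*//*50f'.

/*rs*//*pa1*//*95u1h*//*50f*/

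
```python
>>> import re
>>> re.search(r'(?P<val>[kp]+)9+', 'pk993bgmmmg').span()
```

(0, 4)

Pattern: one or more of one of [kp] (captured as 'val'); then one or more of a literal '9'.
The match spans [0:4] → 'pk99'.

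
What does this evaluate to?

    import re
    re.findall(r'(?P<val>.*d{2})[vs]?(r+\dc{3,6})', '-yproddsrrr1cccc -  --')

[('-yprodd', 'rrr1cccc')]

2 groups means the one result is a tuple of 2 captured strings — 1 here.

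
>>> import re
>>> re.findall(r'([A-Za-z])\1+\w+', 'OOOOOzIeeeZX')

['O']

The backreference `\1` re-matches whatever the first group consumed, character for character.
Walking the string: at [0:12] match 'OOOOOzIeeeZX', group 1 = 'O'.
One capturing group, so `findall` returns just the captured substring from the one match — 1 in all.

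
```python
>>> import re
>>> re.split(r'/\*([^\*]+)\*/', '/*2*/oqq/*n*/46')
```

Matches to split on: at [0:5] → '/*2*/'; at [8:13] → '/*n*/'.
`re.split` interleaves the captured-group text with the surrounding fragments.

['', '2', 'oqq', 'n', '46']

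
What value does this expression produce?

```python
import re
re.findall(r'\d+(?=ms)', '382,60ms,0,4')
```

['60']

The `(?=…)`/`(?<=…)` assertion just peeks at neighbouring text; it doesn't advance the match position.
Matches: at [4:6] → '60'.
No capturing groups, so `findall` returns the 1 full match string.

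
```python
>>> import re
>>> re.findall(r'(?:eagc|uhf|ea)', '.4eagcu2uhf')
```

['eagc', 'uhf']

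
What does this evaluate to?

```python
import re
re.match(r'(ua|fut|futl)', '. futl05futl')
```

`match` is anchored at position 0; if the pattern doesn't fit there, it returns None.
Here position 0 doesn't satisfy it, so the call returns None.

None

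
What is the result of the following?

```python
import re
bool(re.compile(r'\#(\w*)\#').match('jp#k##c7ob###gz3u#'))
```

`match` is anchored at position 0; if the pattern doesn't fit there, it returns None.
Here the string doesn't start with a match, so the call returns None, and `bool(None)` is False.

False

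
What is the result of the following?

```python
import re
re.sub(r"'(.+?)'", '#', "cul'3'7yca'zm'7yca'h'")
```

'cul#7yca#7yca#'

The `?` after the quantifier makes it lazy — it takes as little as possible before letting the rest of the pattern try.
`sub` substitutes '#' at each match site.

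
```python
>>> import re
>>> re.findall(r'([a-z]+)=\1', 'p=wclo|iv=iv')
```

['iv']

`\1` is not a pattern — it's the concrete string captured by group 1, re-applied verbatim.
Walking the string: at [7:12] match 'iv=iv', group 1 = 'iv'.
Because there's exactly one group, `findall` drops the full match and keeps group 1 from the one hit.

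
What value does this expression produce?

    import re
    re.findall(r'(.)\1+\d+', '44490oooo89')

A backreference is literal: `\1` must see the identical characters the first group matched.
One capturing group, so `findall` returns just the captured substring from each match — 2 in all.

['4', 'o']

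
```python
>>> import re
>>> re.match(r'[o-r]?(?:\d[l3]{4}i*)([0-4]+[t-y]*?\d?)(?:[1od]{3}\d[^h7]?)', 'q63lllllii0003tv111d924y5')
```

None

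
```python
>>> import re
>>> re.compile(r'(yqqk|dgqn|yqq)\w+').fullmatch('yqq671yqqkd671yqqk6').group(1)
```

`fullmatch` succeeds only if the pattern covers the string from start to end.
The match spans [0:19] → 'yqq671yqqkd671yqqk6'.
Captured: group 1 = 'yqq'.

'yqq'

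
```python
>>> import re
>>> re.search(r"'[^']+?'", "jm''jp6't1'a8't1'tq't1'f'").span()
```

`search` walks the string left to right and returns the first match it finds.
The match spans [3:8] → "'jp6'".

(3, 8)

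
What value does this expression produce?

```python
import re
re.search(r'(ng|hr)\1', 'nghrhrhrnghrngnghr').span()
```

(2, 6)

`\1` has to match the exact text group 1 already captured.
`re.search` tries every starting position until one works.
The match spans [2:6] → 'hrhr'.
Captured: group 1 = 'hr'.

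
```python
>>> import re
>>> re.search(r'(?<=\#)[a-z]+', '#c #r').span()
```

The `(?=…)`/`(?<=…)` assertion just peeks at neighbouring text; it doesn't advance the match position.
`re.search` scans for the first position where the pattern succeeds.
The match spans [1:2] → 'c'.

(1, 2)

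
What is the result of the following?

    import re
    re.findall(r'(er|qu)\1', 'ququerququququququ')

['qu', 'qu', 'qu', 'qu']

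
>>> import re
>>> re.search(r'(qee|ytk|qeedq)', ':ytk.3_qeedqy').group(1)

`re.search` scans for the first position where the pattern succeeds.
The match spans [1:4] → 'ytk'.
Captured: group 1 = 'ytk'.

'ytk'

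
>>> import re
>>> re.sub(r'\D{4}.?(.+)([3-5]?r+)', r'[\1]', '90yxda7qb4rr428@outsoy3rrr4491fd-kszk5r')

The pattern matches exactly 4 of a non-digit, then optionally any character; then one or more of any character (captured); then optionally a character in [3-5], then one or more of a literal 'r' (captured).
Each match is replaced using the text its own group 1 captured.

'90[qb4rr428@outsoy3rrr4491fd-kszk5]'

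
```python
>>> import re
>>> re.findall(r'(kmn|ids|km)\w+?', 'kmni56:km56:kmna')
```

['kmn', 'km', 'kmn']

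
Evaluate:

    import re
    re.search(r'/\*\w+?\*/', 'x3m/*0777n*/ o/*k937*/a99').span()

(3, 12)

The match spans [3:12] → '/*0777n*/'.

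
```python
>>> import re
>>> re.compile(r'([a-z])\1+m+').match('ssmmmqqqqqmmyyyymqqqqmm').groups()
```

('s',)

The match spans [0:5] → 'ssmmm'.
Captured: group 1 = 's'.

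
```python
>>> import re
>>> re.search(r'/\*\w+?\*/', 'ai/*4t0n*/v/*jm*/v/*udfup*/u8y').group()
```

`search` walks the string left to right and returns the first match it finds.
The match spans [2:10] → '/*4t0n*/'.

'/*4t0n*/'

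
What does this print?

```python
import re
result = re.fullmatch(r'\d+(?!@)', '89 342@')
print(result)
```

None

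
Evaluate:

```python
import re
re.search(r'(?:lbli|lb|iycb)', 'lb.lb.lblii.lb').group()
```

'lb'

The match spans [0:2] → 'lb'.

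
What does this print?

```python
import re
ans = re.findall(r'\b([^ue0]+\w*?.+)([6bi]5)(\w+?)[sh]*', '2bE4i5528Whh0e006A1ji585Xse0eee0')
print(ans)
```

This matches a word boundary (`\b`, zero-width); then one or more of any character except [ue0], then zero or more of a word character (lazy), then one or more of any character (captured); then one of [6bi], then a literal '5' (captured); then one or more of a word character (lazy) (captured); then zero or more of one of [sh].
Matches: at [0:23] match '2bE4i5528Whh0e006A1ji58', groups = ('2bE4i5528Whh0e006A1j', 'i5', '8').
3 groups means the one result is a tuple of 3 captured strings — 1 here.

[('2bE4i5528Whh0e006A1j', 'i5', '8')]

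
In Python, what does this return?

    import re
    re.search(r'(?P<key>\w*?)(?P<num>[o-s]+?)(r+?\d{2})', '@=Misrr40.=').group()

'Misrr40'

The pattern matches zero or more of a word character (lazy) (captured as 'key'); then one or more of a character in [o-s] (lazy) (captured as 'num'); then one or more of a literal 'r' (lazy), then exactly 2 of a digit (captured).
Unlike `match`, `search` isn't anchored — it looks for the pattern anywhere in the string.
The match spans [2:9] → 'Misrr40'.
Captured: group 1 = 'Mi', group 2 = 's', group 3 = 'rr40'.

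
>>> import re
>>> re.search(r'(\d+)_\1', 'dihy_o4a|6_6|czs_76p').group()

'6_6'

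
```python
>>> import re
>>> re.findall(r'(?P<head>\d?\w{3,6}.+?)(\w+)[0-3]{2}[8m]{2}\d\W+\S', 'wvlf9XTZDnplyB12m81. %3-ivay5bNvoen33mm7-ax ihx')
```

Lazy quantifiers expand one character at a time until the remainder of the pattern can match.
Multiple groups make `findall` return tuples — one 2-tuple for each match.

[('wvlf9XT', 'ZDnplyB'), ('ivay5bN', 'voen')]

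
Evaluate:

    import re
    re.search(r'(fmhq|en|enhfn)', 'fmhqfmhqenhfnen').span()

The match spans [0:4] → 'fmhq'.

(0, 4)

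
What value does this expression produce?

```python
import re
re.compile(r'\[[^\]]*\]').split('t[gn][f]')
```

['t', '', '']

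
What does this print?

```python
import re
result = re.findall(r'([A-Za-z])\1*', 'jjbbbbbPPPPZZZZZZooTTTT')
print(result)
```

['j', 'b', 'P', 'Z', 'o', 'T']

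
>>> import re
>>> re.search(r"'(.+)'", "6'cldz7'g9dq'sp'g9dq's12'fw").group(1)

`search` walks the string left to right and returns the first match it finds.
The match spans [1:25] → "'cldz7'g9dq'sp'g9dq's12'".
Captured: group 1 = "cldz7'g9dq'sp'g9dq's12".

"cldz7'g9dq'sp'g9dq's12"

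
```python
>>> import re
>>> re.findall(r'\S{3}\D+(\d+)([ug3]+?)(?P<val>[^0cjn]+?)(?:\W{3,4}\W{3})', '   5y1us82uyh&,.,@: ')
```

[('82', 'u', 'yh')]

Multiple groups make `findall` return tuples — one 3-tuple for the one match.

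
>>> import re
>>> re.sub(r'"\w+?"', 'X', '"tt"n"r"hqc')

Matches: at [0:4] → '"tt"'; at [5:8] → '"r"'.
Each match is replaced by 'X'.

'XnXhqc'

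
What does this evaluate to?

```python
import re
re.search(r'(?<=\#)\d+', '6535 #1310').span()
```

The positive lookaround only admits positions where the adjacent text matches; those characters stay outside the span.
`re.search` scans for the first position where the pattern succeeds.
The match spans [6:10] → '1310'.

(6, 10)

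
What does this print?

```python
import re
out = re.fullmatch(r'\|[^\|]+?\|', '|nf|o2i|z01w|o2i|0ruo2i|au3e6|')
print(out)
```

For `fullmatch`, every character of the input must be accounted for by the pattern.
Here the string isn't matched end-to-end, so the call returns None.

None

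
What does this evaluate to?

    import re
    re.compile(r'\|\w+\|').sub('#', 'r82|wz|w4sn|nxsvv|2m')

'r82#w4sn#2m'

Matches: at [3:7] → '|wz|'; at [11:18] → '|nxsvv|'.
Each match is replaced by '#'.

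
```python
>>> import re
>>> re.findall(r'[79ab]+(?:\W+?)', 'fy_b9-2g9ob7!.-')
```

The pattern matches one or more of one of [79ab]; then one or more of a non-word character (lazy) (non-capturing group).
A non-greedy quantifier consumes as few characters as it can — just enough that the remainder of the pattern still matches from where it stops; whatever follows it matches normally.
Walking the string: at [3:6] → 'b9-'; at [10:13] → 'b7!'.
Since nothing is captured, `findall` lists the 2 matched substrings directly.

['b9-', 'b7!']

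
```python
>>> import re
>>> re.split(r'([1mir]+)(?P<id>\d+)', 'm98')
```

['', 'm', '98', '']

`re.split` interleaves the captured-group text with the surrounding fragments.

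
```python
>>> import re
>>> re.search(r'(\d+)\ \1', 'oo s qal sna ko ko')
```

None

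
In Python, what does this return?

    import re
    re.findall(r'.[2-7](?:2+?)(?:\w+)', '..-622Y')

The pattern matches any character, then a character in [2-7]; then one or more of a literal '2' (lazy) (non-capturing group); then one or more of a word character (non-capturing group).
Matches: at [2:7] → '-622Y'.
No capturing groups, so `findall` returns the 1 full match string.

['-622Y']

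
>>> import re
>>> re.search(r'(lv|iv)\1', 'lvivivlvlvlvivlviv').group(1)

`\1` is not a pattern — it's the concrete string captured by group 1, re-applied verbatim.
`re.search` tries every starting position until one works.
The match spans [2:6] → 'iviv'.
Captured: group 1 = 'iv'.

'iv'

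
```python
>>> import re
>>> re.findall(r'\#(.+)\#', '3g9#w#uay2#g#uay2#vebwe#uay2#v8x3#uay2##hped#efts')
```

['w#uay2#g#uay2#vebwe#uay2#v8x3#uay2##hped']

With a single group, `findall` returns only what that group captured — 1 item.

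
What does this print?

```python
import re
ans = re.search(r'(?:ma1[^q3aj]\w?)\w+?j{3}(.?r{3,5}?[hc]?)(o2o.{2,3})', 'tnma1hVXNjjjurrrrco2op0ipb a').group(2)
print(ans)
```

o2op0i

This matches the literal 'ma1', then any character except [q3aj], then optionally a word character (non-capturing group); then one or more of a word character (lazy), then exactly 3 of a literal 'j'; then optionally any character, then 3 to 5 of the literal 'r' (lazy), then optionally one of [hc] (captured); then the literal 'o2o', then 2 to 3 of any character (captured).
Unlike `match`, `search` isn't anchored — it looks for the pattern anywhere in the string.
The match spans [2:24] → 'ma1hVXNjjjurrrrco2op0i'.
Captured: group 1 = 'urrrrc', group 2 = 'o2op0i'.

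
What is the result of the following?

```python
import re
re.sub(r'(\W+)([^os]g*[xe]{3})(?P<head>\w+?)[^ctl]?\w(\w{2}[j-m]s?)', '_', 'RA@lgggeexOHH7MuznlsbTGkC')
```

Pattern: one or more of a non-word character (captured); then any character except [os], then zero or more of the literal 'g', then exactly 3 of one of [xe] (captured); then one or more of a word character (lazy) (captured as 'head'); then optionally any character except [ctl], then a word character; then exactly 2 of a word character, then a character in [j-m], then optionally the literal 's' (captured).
Because the quantifier is non-greedy, it stops expanding at the earliest point where the rest of the pattern can succeed.
Matches: at [2:20] → '@lgggeexOHH7Muznls'.
Every occurrence is swapped for '_'.

'RA_bTGkC'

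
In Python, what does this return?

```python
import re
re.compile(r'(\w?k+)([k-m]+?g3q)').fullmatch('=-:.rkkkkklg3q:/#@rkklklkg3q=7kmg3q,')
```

For `fullmatch`, every character of the input must be accounted for by the pattern.
Here the pattern can't cover the whole string, so the call returns None.

None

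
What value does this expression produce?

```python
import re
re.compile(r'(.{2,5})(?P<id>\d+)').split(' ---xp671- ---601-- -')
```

This matches 2 to 5 of any character (captured); then one or more of a digit (captured as 'id').
Because the pattern has a capturing group, `split` also inserts each captured text between the pieces.

[' ', '---xp', '671', '', '- ---', '601', '-- -']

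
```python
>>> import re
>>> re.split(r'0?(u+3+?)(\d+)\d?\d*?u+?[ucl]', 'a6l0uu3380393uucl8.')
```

['a6l', 'uu3', '380393', 'cl8.']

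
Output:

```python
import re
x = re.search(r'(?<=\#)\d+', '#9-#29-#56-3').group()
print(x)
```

The lookaround is zero-width — it requires the adjacent text to match without consuming it, so the asserted text isn't part of the match.
The match spans [1:2] → '9'.

9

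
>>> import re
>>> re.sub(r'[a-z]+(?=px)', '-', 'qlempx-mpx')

Because the assertion is zero-width, the text it checks is not consumed and won't appear in the result.
Matches: at [0:4] → 'qlem'; at [7:8] → 'm'.
Each match is replaced by '-'.

'-px--px'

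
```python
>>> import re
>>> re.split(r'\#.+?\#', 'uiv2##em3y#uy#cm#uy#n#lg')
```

['uiv2', 'uy', 'uy', 'lg']

Because the quantifier is non-greedy, it stops expanding at the earliest point where the rest of the pattern can succeed.
`split` removes every match and returns the 4 fragments in between.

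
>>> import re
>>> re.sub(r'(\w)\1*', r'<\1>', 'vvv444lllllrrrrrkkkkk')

'<v><4><l><r><k>'

`\1` is not a pattern — it's the concrete string captured by group 1, re-applied verbatim.
Each match is replaced using the text its own group 1 captured.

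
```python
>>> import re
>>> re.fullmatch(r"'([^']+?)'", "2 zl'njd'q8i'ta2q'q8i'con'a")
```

`fullmatch` succeeds only if the pattern covers the string from start to end.
Here the string isn't matched end-to-end, so the call returns None.

None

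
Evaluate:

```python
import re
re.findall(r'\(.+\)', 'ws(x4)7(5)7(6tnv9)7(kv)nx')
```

['(x4)7(5)7(6tnv9)7(kv)']

Matches: at [2:23] → '(x4)7(5)7(6tnv9)7(kv)'.
Since nothing is captured, `findall` lists the 1 matched substring directly.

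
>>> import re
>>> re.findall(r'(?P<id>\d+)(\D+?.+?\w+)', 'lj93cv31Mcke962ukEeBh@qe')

[('93', 'cv31Mcke962ukEeBh')]

This matches one or more of a digit (captured as 'id'); then one or more of a non-digit (lazy), then one or more of any character (lazy), then one or more of a word character (captured).
A non-greedy quantifier consumes as few characters as it can — just enough that the remainder of the pattern still matches from where it stops; whatever follows it matches normally.
Matches: at [2:21] match '93cv31Mcke962ukEeBh', groups = ('93', 'cv31Mcke962ukEeBh').
Multiple groups make `findall` return tuples — one 2-tuple for the one match.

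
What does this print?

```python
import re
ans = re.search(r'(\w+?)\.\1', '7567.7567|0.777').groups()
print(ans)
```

`\1` is not a pattern — it's the concrete string captured by group 1, re-applied verbatim.
`re.search` tries every starting position until one works.
The match spans [0:9] → '7567.7567'.
Captured: group 1 = '7567'.

('7567',)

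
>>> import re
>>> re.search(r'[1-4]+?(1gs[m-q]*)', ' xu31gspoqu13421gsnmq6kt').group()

Pattern: one or more of a character in [1-4] (lazy); then the literal '1gs', then zero or more of a character in [m-q] (captured).
`re.search` scans for the first position where the pattern succeeds.
The match spans [3:10] → '31gspoq'.
Captured: group 1 = '1gspoq'.

'31gspoq'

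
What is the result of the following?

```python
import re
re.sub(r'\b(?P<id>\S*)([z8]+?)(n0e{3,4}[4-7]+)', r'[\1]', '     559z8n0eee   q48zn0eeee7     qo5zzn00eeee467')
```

'     559z8n0eee   [q48]     qo5zzn00eeee467'

Pattern: a word boundary (`\b`, zero-width); then zero or more of a non-whitespace character (captured as 'id'); then one or more of one of [z8] (lazy) (captured); then the literal 'n0', then 3 to 4 of the literal 'e', then one or more of a character in [4-7] (captured).
The replacement refers to a captured group, so each match is rewritten using its own captured text.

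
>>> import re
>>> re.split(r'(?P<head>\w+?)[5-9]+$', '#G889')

['#', 'G', '']

With the lazy modifier that quantifier settles for the fewest repetitions that let the rest of the pattern succeed (the atoms after it are unaffected and can still be greedy).
`re.split` interleaves the captured-group text with the surrounding fragments.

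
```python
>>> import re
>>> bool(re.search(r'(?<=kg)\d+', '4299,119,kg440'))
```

Lookahead/lookbehind check context without consuming it, so the matched span excludes the asserted characters.
The match spans [11:14] → '440'.

True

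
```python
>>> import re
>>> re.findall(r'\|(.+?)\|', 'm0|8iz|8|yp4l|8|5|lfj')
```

Because the quantifier is non-greedy, it stops expanding at the earliest point where the rest of the pattern can succeed.
Scanning left to right: at [2:7] match '|8iz|', group 1 = '8iz'; at [8:14] match '|yp4l|', group 1 = 'yp4l'; at [15:18] match '|5|', group 1 = '5'.
With a single group, `findall` returns only what that group captured — 3 items.

['8iz', 'yp4l', '5']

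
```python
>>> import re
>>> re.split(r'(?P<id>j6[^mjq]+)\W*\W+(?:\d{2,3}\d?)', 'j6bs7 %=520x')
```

['', 'j6bs7 %', 'x']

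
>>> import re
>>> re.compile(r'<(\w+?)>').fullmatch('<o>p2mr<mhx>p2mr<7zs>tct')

None

For `fullmatch`, every character of the input must be accounted for by the pattern.
Here there's no way to consume every character, so the call returns None.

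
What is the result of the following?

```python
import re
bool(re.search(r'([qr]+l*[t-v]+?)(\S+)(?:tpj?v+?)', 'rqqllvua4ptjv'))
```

False

Pattern: one or more of one of [qr], then zero or more of the literal 'l', then one or more of a character in [t-v] (lazy) (captured); then one or more of a non-whitespace character (captured); then the literal 'tp', then optionally a literal 'j', then one or more of the literal 'v' (lazy) (non-capturing group).
`re.search` tries every starting position until one works.
Here nothing in the string fits, so the call returns None, and `bool(None)` is False.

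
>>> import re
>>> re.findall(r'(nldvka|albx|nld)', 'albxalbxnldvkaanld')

['albx', 'albx', 'nldvka', 'nld']

The regex engine tests alternatives in the order written; an earlier branch that matches wins even if a later one would match more.
With a single group, `findall` returns only what that group captured — 4 items.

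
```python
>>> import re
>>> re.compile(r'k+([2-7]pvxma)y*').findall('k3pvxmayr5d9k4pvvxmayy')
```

This matches one or more of a literal 'k'; then a character in [2-7], then the literal 'pv', then the literal 'xma' (captured); then zero or more of a literal 'y'.
Walking the string: at [0:8] match 'k3pvxmay', group 1 = '3pvxma'.
With a single group, `findall` returns only what that group captured — 1 item.

['3pvxma']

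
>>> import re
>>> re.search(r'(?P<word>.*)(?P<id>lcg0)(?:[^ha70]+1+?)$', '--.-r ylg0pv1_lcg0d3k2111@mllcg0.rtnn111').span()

The match spans [0:40] → '--.-r ylg0pv1_lcg0d3k2111@mllcg0.rtnn111'.

(0, 40)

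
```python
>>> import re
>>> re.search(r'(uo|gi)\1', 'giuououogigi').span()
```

The backreference `\1` re-matches whatever the first group consumed, character for character.
`search` walks the string left to right and returns the first match it finds.
The match spans [2:6] → 'uouo'.
Captured: group 1 = 'uo'.

(2, 6)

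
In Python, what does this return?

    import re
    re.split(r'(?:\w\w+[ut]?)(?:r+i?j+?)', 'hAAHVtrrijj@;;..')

['', 'j@;;..']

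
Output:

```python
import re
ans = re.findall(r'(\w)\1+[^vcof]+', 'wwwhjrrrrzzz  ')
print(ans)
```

['w']

A backreference is literal: `\1` must see the identical characters the first group matched.
Matches: at [0:14] match 'wwwhjrrrrzzz  ', group 1 = 'w'.
One capturing group, so `findall` returns just the captured substring from the one match — 1 in all.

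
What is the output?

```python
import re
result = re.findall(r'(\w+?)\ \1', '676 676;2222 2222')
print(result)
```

A backreference is literal: `\1` must see the identical characters the first group matched.
Walking the string: at [0:7] match '676 676', group 1 = '676'; at [8:17] match '2222 2222', group 1 = '2222'.
With a single group, `findall` returns only what that group captured — 2 items.

['676', '2222']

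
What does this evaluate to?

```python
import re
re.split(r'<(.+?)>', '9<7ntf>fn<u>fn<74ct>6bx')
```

A `+?`/`*?`/`{m,n}?` starts at its minimum and grows only as far as needed for what follows to match.
Matches to split on: at [1:7] → '<7ntf>'; at [9:12] → '<u>'; at [14:20] → '<74ct>'.
With a capturing group present, the delimiter's captured portion is kept in the result list.

['9', '7ntf', 'fn', 'u', 'fn', '74ct', '6bx']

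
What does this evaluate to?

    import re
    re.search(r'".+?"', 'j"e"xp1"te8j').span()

A non-greedy quantifier consumes as few characters as it can — just enough that the remainder of the pattern still matches from where it stops; whatever follows it matches normally.
Unlike `match`, `search` isn't anchored — it looks for the pattern anywhere in the string.
The match spans [1:4] → '"e"'.

(1, 4)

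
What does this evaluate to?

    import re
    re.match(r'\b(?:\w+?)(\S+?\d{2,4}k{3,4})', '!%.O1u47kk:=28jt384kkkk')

None

The pattern matches a word boundary (`\b`, zero-width); then one or more of a word character (lazy) (non-capturing group); then one or more of a non-whitespace character (lazy), then 2 to 4 of a digit, then 3 to 4 of the literal 'k' (captured).
`re.match` won't scan ahead — the pattern has to work from the very first character.
Here the pattern fails at index 0, so the call returns None.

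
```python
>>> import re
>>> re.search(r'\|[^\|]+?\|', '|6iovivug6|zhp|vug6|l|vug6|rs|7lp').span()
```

The match spans [0:11] → '|6iovivug6|'.

(0, 11)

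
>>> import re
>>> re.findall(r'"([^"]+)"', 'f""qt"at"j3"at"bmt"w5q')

['qt', 'j3', 'bmt']

Matches: at [2:6] match '"qt"', group 1 = 'qt'; at [8:12] match '"j3"', group 1 = 'j3'; at [14:19] match '"bmt"', group 1 = 'bmt'.
One capturing group, so `findall` returns just the captured substring from each match — 3 in all.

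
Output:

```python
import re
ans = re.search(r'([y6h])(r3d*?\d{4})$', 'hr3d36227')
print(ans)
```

The pattern matches one of [y6h] (captured); then the literal 'r3', then zero or more of a literal 'd' (lazy), then exactly 4 of a digit (captured); then anchored at the end.
`re.search` scans for the first position where the pattern succeeds.
Here nothing in the string fits, so the call returns None.

None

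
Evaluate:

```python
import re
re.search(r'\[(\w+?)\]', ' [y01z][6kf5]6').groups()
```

('y01z',)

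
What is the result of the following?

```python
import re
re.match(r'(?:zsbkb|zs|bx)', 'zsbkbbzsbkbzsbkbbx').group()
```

'zsbkb'

With `match`, the pattern is implicitly anchored at the beginning.
The match spans [0:5] → 'zsbkb'.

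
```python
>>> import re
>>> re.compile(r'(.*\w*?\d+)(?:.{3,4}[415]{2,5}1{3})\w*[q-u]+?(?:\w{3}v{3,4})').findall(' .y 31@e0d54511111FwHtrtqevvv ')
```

[' .y 31@e0']

The pattern matches zero or more of any character, then zero or more of a word character (lazy), then one or more of a digit (captured); then 3 to 4 of any character, then 2 to 5 of one of [415], then exactly 3 of the literal '1' (non-capturing group); then zero or more of a word character, then one or more of a character in [q-u] (lazy); then exactly 3 of a word character, then 3 to 4 of the literal 'v' (non-capturing group).
Walking the string: at [0:29] match ' .y 31@e0d54511111FwHtrtqevvv', group 1 = ' .y 31@e0'.
`findall` collects group 1 from the one match (1 total).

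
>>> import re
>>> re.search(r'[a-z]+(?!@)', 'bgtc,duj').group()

'bgtc'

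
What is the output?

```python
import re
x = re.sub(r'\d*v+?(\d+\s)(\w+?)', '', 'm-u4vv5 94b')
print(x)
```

m-u4b

This matches zero or more of a digit, then one or more of the literal 'v' (lazy); then one or more of a digit, then whitespace (captured); then one or more of a word character (lazy) (captured).
`sub` substitutes '' at each match site.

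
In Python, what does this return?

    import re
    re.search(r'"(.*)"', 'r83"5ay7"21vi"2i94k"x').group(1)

'5ay7"21vi"2i94k'

Unlike `match`, `search` isn't anchored — it looks for the pattern anywhere in the string.
The match spans [3:20] → '"5ay7"21vi"2i94k"'.
Captured: group 1 = '5ay7"21vi"2i94k'.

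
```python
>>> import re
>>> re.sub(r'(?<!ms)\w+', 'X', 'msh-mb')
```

The negative lookaround is zero-width — it rules out positions where the adjacent text would match, without consuming anything.
Every occurrence is swapped for 'X'.

'X-X'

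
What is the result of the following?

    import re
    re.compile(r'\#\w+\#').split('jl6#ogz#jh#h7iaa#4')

['jl6', 'jh', '4']

Each match becomes a cut point; 3 segments remain.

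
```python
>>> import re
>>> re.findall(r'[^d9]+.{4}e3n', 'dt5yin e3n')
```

The pattern matches one or more of any character except [d9]; then exactly 4 of any character, then the literal 'e3n'.
Since nothing is captured, `findall` lists the 1 matched substring directly.

['t5yin e3n']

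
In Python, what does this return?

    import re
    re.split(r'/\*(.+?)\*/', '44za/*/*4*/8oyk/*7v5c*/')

Matches to split on: at [4:11] → '/*/*4*/'; at [15:23] → '/*7v5c*/'.
The group in the pattern means `split` returns the separators' captures alongside the pieces.

['44za', '/*4', '8oyk', '7v5c', '']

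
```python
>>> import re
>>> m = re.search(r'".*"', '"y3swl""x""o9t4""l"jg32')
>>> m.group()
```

The match spans [0:19] → '"y3swl""x""o9t4""l"'.

'"y3swl""x""o9t4""l"'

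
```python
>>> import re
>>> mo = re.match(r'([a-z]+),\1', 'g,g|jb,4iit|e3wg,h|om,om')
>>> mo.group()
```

'g,g'

After group 1 captures some text, `\1` only succeeds where that same text appears again.
With `match`, the pattern is implicitly anchored at the beginning.
The match spans [0:3] → 'g,g'.
Captured: group 1 = 'g'.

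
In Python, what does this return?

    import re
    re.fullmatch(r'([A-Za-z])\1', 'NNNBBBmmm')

The backreference `\1` re-matches whatever the first group consumed, character for character.
`re.fullmatch` requires the pattern to consume the entire string.
Here the pattern can't cover the whole string, so the call returns None.

None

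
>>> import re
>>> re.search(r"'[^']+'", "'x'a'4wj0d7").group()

The match spans [0:3] → "'x'".

"'x'"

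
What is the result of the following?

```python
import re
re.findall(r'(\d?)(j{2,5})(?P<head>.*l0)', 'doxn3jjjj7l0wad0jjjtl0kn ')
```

The pattern matches optionally a digit (captured); then 2 to 5 of a literal 'j' (captured); then zero or more of any character, then the literal 'l0' (captured as 'head').
Walking the string: at [4:22] match '3jjjj7l0wad0jjjtl0', groups = ('3', 'jjjj', '7l0wad0jjjtl0').
`findall` packs the 3 group values into a tuple for every match.

[('3', 'jjjj', '7l0wad0jjjtl0')]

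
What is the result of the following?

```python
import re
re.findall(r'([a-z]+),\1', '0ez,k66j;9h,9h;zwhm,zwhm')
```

['zwhm']

After group 1 captures some text, `\1` only succeeds where that same text appears again.
`findall` collects group 1 from the one match (1 total).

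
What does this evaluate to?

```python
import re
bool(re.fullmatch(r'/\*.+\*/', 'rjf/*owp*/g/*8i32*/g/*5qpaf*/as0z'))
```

False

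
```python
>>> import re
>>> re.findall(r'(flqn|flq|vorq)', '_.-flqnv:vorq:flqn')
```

['flqn', 'vorq', 'flqn']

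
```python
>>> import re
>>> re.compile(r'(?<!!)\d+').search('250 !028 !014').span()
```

(0, 3)

Because the assertion is negative and zero-width, positions next to the forbidden text are skipped.
Unlike `match`, `search` isn't anchored — it looks for the pattern anywhere in the string.
The match spans [0:3] → '250'.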